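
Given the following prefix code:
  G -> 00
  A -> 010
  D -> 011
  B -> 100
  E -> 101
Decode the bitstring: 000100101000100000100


Decoding step by step:
Bits 00 -> G
Bits 010 -> A
Bits 010 -> A
Bits 100 -> B
Bits 010 -> A
Bits 00 -> G
Bits 00 -> G
Bits 100 -> B


Decoded message: GAABAGGB


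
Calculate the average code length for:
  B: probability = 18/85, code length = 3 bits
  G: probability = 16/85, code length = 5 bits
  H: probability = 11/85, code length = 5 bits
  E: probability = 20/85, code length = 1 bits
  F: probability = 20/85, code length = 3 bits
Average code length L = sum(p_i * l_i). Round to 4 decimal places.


Weighted contributions p_i * l_i:
  B: (18/85) * 3 = 54/85
  G: (16/85) * 5 = 80/85
  H: (11/85) * 5 = 55/85
  E: (20/85) * 1 = 20/85
  F: (20/85) * 3 = 60/85
Sum = (54 + 80 + 55 + 20 + 60)/85 = 269/85

L = 269/85 = 3.1647 bits/symbol


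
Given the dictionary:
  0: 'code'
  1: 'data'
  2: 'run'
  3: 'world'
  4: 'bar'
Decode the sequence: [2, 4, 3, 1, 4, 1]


Look up each index in the dictionary:
  2 -> 'run'
  4 -> 'bar'
  3 -> 'world'
  1 -> 'data'
  4 -> 'bar'
  1 -> 'data'

Decoded: "run bar world data bar data"


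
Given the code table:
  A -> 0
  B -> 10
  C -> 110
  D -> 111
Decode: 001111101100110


Decoding:
0 -> A
0 -> A
111 -> D
110 -> C
110 -> C
0 -> A
110 -> C


Result: AADCCAC


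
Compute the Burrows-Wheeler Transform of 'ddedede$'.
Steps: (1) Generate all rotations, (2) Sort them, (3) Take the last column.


Rotations (sorted):
  0: $ddedede -> last char: e
  1: ddedede$ -> last char: $
  2: de$ddede -> last char: e
  3: dede$dde -> last char: e
  4: dedede$d -> last char: d
  5: e$ddeded -> last char: d
  6: ede$dded -> last char: d
  7: edede$dd -> last char: d


BWT = e$eedddd


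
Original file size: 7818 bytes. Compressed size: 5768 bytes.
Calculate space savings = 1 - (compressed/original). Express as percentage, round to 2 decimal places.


ratio = compressed/original = 5768/7818 = 0.737785
savings = 1 - ratio = 1 - 0.737785 = 0.262215
as a percentage: 0.262215 * 100 = 26.22%

Space savings = 1 - 5768/7818 = 26.22%


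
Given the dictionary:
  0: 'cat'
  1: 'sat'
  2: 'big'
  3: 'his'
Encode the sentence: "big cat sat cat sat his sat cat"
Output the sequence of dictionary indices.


Look up each word in the dictionary:
  'big' -> 2
  'cat' -> 0
  'sat' -> 1
  'cat' -> 0
  'sat' -> 1
  'his' -> 3
  'sat' -> 1
  'cat' -> 0

Encoded: [2, 0, 1, 0, 1, 3, 1, 0]


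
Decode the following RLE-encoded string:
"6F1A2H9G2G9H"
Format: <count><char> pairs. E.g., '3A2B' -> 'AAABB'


Expanding each <count><char> pair:
  6F -> 'FFFFFF'
  1A -> 'A'
  2H -> 'HH'
  9G -> 'GGGGGGGGG'
  2G -> 'GG'
  9H -> 'HHHHHHHHH'

Decoded = FFFFFFAHHGGGGGGGGGGGHHHHHHHHH


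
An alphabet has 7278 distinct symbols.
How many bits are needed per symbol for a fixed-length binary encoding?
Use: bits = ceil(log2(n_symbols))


log2(7278) = 12.8293
Bracket: 2^12 = 4096 < 7278 <= 2^13 = 8192
So ceil(log2(7278)) = 13

bits = ceil(log2(7278)) = ceil(12.8293) = 13 bits


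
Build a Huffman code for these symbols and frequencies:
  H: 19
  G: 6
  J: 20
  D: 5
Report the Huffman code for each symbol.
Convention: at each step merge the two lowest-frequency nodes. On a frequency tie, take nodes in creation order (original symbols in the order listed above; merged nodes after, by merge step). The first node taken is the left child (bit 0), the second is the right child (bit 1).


Huffman tree construction:
Step 1: Merge D(5) + G(6) = 11
Step 2: Merge (D+G)(11) + H(19) = 30
Step 3: Merge J(20) + ((D+G)+H)(30) = 50
Read each symbol's code off the tree from the root (left child = 0, right child = 1).

Codes:
  H: 11 (length 2)
  G: 101 (length 3)
  J: 0 (length 1)
  D: 100 (length 3)
Average code length: 91/50 = 1.8200 bits/symbol


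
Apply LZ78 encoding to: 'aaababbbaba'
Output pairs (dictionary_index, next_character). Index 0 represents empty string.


LZ78 encoding steps:
Dictionary: {0: ''}
Step 1: w='' (idx 0), next='a' -> output (0, 'a'), add 'a' as idx 1
Step 2: w='a' (idx 1), next='a' -> output (1, 'a'), add 'aa' as idx 2
Step 3: w='' (idx 0), next='b' -> output (0, 'b'), add 'b' as idx 3
Step 4: w='a' (idx 1), next='b' -> output (1, 'b'), add 'ab' as idx 4
Step 5: w='b' (idx 3), next='b' -> output (3, 'b'), add 'bb' as idx 5
Step 6: w='ab' (idx 4), next='a' -> output (4, 'a'), add 'aba' as idx 6


Encoded: [(0, 'a'), (1, 'a'), (0, 'b'), (1, 'b'), (3, 'b'), (4, 'a')]


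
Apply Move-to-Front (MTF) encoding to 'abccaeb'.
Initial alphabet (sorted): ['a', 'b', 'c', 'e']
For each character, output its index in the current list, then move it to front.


MTF encoding:
'a': index 0 in ['a', 'b', 'c', 'e'] -> ['a', 'b', 'c', 'e']
'b': index 1 in ['a', 'b', 'c', 'e'] -> ['b', 'a', 'c', 'e']
'c': index 2 in ['b', 'a', 'c', 'e'] -> ['c', 'b', 'a', 'e']
'c': index 0 in ['c', 'b', 'a', 'e'] -> ['c', 'b', 'a', 'e']
'a': index 2 in ['c', 'b', 'a', 'e'] -> ['a', 'c', 'b', 'e']
'e': index 3 in ['a', 'c', 'b', 'e'] -> ['e', 'a', 'c', 'b']
'b': index 3 in ['e', 'a', 'c', 'b'] -> ['b', 'e', 'a', 'c']


Output: [0, 1, 2, 0, 2, 3, 3]


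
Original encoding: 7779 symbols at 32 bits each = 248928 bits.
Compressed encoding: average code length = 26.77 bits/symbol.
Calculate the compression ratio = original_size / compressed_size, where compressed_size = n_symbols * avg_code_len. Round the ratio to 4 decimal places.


original_size = n_symbols * orig_bits = 7779 * 32 = 248928 bits
compressed_size = n_symbols * avg_code_len = 7779 * 26.77 = 208243.83 bits
ratio = original_size / compressed_size = 248928 / 208243.83 = 1.1954

Compression ratio = 1.1954


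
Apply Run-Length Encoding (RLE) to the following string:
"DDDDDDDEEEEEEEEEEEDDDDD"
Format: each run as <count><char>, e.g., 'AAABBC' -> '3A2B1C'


Scanning runs left to right:
  i=0: run of 'D' x 7 -> '7D'
  i=7: run of 'E' x 11 -> '11E'
  i=18: run of 'D' x 5 -> '5D'

RLE = 7D11E5D


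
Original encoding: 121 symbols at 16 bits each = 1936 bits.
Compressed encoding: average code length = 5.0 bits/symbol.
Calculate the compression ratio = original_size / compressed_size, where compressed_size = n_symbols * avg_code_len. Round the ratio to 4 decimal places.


original_size = n_symbols * orig_bits = 121 * 16 = 1936 bits
compressed_size = n_symbols * avg_code_len = 121 * 5.0 = 605.0 bits
ratio = original_size / compressed_size = 1936 / 605.0 = 3.2

Compression ratio = 3.2


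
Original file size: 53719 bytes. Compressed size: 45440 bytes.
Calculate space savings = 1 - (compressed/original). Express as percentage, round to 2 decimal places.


ratio = compressed/original = 45440/53719 = 0.845883
savings = 1 - ratio = 1 - 0.845883 = 0.154117
as a percentage: 0.154117 * 100 = 15.41%

Space savings = 1 - 45440/53719 = 15.41%


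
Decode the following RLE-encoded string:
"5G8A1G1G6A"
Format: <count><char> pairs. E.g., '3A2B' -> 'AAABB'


Expanding each <count><char> pair:
  5G -> 'GGGGG'
  8A -> 'AAAAAAAA'
  1G -> 'G'
  1G -> 'G'
  6A -> 'AAAAAA'

Decoded = GGGGGAAAAAAAAGGAAAAAA


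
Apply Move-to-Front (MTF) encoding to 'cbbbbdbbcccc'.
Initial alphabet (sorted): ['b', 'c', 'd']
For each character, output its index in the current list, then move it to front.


MTF encoding:
'c': index 1 in ['b', 'c', 'd'] -> ['c', 'b', 'd']
'b': index 1 in ['c', 'b', 'd'] -> ['b', 'c', 'd']
'b': index 0 in ['b', 'c', 'd'] -> ['b', 'c', 'd']
'b': index 0 in ['b', 'c', 'd'] -> ['b', 'c', 'd']
'b': index 0 in ['b', 'c', 'd'] -> ['b', 'c', 'd']
'd': index 2 in ['b', 'c', 'd'] -> ['d', 'b', 'c']
'b': index 1 in ['d', 'b', 'c'] -> ['b', 'd', 'c']
'b': index 0 in ['b', 'd', 'c'] -> ['b', 'd', 'c']
'c': index 2 in ['b', 'd', 'c'] -> ['c', 'b', 'd']
'c': index 0 in ['c', 'b', 'd'] -> ['c', 'b', 'd']
'c': index 0 in ['c', 'b', 'd'] -> ['c', 'b', 'd']
'c': index 0 in ['c', 'b', 'd'] -> ['c', 'b', 'd']


Output: [1, 1, 0, 0, 0, 2, 1, 0, 2, 0, 0, 0]


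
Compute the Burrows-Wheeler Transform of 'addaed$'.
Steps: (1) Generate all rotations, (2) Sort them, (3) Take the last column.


Rotations (sorted):
  0: $addaed -> last char: d
  1: addaed$ -> last char: $
  2: aed$add -> last char: d
  3: d$addae -> last char: e
  4: daed$ad -> last char: d
  5: ddaed$a -> last char: a
  6: ed$adda -> last char: a


BWT = d$dedaa


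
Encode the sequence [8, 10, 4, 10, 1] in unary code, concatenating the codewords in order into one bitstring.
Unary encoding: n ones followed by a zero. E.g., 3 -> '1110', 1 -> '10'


Encode each number as n ones followed by a terminating 0:
  8 -> 111111110 (9 bits)
  10 -> 11111111110 (11 bits)
  4 -> 11110 (5 bits)
  10 -> 11111111110 (11 bits)
  1 -> 10 (2 bits)
Total length = 9 + 11 + 5 + 11 + 2 = 38 bits.

Unary([8, 10, 4, 10, 1]) = 11111111011111111110111101111111111010 (38 bits)


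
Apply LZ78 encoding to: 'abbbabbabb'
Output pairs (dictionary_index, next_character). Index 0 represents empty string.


LZ78 encoding steps:
Dictionary: {0: ''}
Step 1: w='' (idx 0), next='a' -> output (0, 'a'), add 'a' as idx 1
Step 2: w='' (idx 0), next='b' -> output (0, 'b'), add 'b' as idx 2
Step 3: w='b' (idx 2), next='b' -> output (2, 'b'), add 'bb' as idx 3
Step 4: w='a' (idx 1), next='b' -> output (1, 'b'), add 'ab' as idx 4
Step 5: w='b' (idx 2), next='a' -> output (2, 'a'), add 'ba' as idx 5
Step 6: w='bb' (idx 3), end of input -> output (3, '')


Encoded: [(0, 'a'), (0, 'b'), (2, 'b'), (1, 'b'), (2, 'a'), (3, '')]


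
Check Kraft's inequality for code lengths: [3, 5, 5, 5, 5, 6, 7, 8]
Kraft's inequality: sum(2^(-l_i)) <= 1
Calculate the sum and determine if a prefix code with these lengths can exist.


Sum = 2^(-3) + 2^(-5) + 2^(-5) + 2^(-5) + 2^(-5) + 2^(-6) + 2^(-7) + 2^(-8)
    = 0.125 + 0.03125 + 0.03125 + 0.03125 + 0.03125 + 0.015625 + 0.0078125 + 0.00390625
    = 71/256 = 0.27734375
Since 0.27734375 <= 1, Kraft's inequality IS satisfied.
A prefix code with these lengths CAN exist.

Kraft sum = 0.27734375. Satisfied.


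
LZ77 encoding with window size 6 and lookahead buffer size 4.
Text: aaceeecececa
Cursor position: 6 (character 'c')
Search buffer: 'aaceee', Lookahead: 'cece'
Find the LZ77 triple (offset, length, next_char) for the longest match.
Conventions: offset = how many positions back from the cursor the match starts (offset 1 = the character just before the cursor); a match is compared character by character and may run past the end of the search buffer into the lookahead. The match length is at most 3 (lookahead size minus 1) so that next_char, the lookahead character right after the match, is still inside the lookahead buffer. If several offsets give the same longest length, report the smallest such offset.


Try each offset into the search buffer:
  offset=1 (pos 5, char 'e'): match length 0
  offset=2 (pos 4, char 'e'): match length 0
  offset=3 (pos 3, char 'e'): match length 0
  offset=4 (pos 2, char 'c'): match length 2
  offset=5 (pos 1, char 'a'): match length 0
  offset=6 (pos 0, char 'a'): match length 0
Longest match has length 2 at offset 4.
next_char = character at position 6 + 2 = 8 -> 'c'

Best match: offset=4, length=2 (matching 'ce' starting at position 2)
LZ77 triple: (4, 2, 'c')


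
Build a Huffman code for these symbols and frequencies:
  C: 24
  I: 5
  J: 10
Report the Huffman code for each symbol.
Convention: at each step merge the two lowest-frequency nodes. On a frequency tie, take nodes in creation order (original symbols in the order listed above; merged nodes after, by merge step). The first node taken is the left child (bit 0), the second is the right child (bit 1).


Huffman tree construction:
Step 1: Merge I(5) + J(10) = 15
Step 2: Merge (I+J)(15) + C(24) = 39
Read each symbol's code off the tree from the root (left child = 0, right child = 1).

Codes:
  C: 1 (length 1)
  I: 00 (length 2)
  J: 01 (length 2)
Average code length: 54/39 = 1.3846 bits/symbol


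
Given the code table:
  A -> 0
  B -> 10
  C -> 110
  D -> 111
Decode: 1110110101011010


Decoding:
111 -> D
0 -> A
110 -> C
10 -> B
10 -> B
110 -> C
10 -> B


Result: DACBBCB


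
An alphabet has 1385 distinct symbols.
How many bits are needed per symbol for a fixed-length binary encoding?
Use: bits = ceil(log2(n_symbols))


log2(1385) = 10.4357
Bracket: 2^10 = 1024 < 1385 <= 2^11 = 2048
So ceil(log2(1385)) = 11

bits = ceil(log2(1385)) = ceil(10.4357) = 11 bits


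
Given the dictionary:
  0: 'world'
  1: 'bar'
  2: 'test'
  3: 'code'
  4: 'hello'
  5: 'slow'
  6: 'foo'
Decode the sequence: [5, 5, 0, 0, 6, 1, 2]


Look up each index in the dictionary:
  5 -> 'slow'
  5 -> 'slow'
  0 -> 'world'
  0 -> 'world'
  6 -> 'foo'
  1 -> 'bar'
  2 -> 'test'

Decoded: "slow slow world world foo bar test"


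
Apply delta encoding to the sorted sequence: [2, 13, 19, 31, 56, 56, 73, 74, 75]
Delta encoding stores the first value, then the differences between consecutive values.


First value: 2
Deltas:
  13 - 2 = 11
  19 - 13 = 6
  31 - 19 = 12
  56 - 31 = 25
  56 - 56 = 0
  73 - 56 = 17
  74 - 73 = 1
  75 - 74 = 1


Delta encoded: [2, 11, 6, 12, 25, 0, 17, 1, 1]


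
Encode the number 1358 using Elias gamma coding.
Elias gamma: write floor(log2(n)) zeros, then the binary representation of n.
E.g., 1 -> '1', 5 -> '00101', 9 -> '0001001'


num_bits = floor(log2(1358)) + 1 = 11
leading_zeros = num_bits - 1 = 10
binary(1358) = 10101001110

Elias gamma(1358) = '0000000000' + '10101001110' = 000000000010101001110 (21 bits)


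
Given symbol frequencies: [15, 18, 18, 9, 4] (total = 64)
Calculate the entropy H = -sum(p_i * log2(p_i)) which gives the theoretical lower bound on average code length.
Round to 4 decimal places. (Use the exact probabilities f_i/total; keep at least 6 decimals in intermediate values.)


Per-symbol terms -p_i * log2(p_i) with p_i = f_i/64:
  p = 15/64 = 0.234375: log2(p) = -2.093109, -p*log2(p) = 0.490573
  p = 18/64 = 0.281250: log2(p) = -1.830075, -p*log2(p) = 0.514709
  p = 18/64 = 0.281250: log2(p) = -1.830075, -p*log2(p) = 0.514709
  p = 9/64 = 0.140625: log2(p) = -2.830075, -p*log2(p) = 0.397979
  p = 4/64 = 0.062500: log2(p) = -4.000000, -p*log2(p) = 0.250000
H = 0.490573 + 0.514709 + 0.514709 + 0.397979 + 0.250000 = 2.167970

H = 2.168 bits/symbol


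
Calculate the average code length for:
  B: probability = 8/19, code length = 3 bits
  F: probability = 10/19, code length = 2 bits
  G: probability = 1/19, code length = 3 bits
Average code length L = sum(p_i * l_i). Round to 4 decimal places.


Weighted contributions p_i * l_i:
  B: (8/19) * 3 = 24/19
  F: (10/19) * 2 = 20/19
  G: (1/19) * 3 = 3/19
Sum = (24 + 20 + 3)/19 = 47/19

L = 47/19 = 2.4737 bits/symbol


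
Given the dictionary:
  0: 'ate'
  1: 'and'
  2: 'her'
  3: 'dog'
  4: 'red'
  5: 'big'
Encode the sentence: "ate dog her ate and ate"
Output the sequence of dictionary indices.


Look up each word in the dictionary:
  'ate' -> 0
  'dog' -> 3
  'her' -> 2
  'ate' -> 0
  'and' -> 1
  'ate' -> 0

Encoded: [0, 3, 2, 0, 1, 0]


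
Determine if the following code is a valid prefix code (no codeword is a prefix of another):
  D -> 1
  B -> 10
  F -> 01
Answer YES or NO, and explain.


Checking each pair (does one codeword prefix another?):
  D='1' vs B='10': prefix -- VIOLATION

NO -- this is NOT a valid prefix code. D (1) is a prefix of B (10).


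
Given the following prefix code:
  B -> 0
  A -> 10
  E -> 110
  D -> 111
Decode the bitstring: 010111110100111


Decoding step by step:
Bits 0 -> B
Bits 10 -> A
Bits 111 -> D
Bits 110 -> E
Bits 10 -> A
Bits 0 -> B
Bits 111 -> D


Decoded message: BADEABD


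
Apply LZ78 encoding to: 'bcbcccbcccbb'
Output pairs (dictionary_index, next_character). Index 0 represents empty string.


LZ78 encoding steps:
Dictionary: {0: ''}
Step 1: w='' (idx 0), next='b' -> output (0, 'b'), add 'b' as idx 1
Step 2: w='' (idx 0), next='c' -> output (0, 'c'), add 'c' as idx 2
Step 3: w='b' (idx 1), next='c' -> output (1, 'c'), add 'bc' as idx 3
Step 4: w='c' (idx 2), next='c' -> output (2, 'c'), add 'cc' as idx 4
Step 5: w='bc' (idx 3), next='c' -> output (3, 'c'), add 'bcc' as idx 5
Step 6: w='c' (idx 2), next='b' -> output (2, 'b'), add 'cb' as idx 6
Step 7: w='b' (idx 1), end of input -> output (1, '')


Encoded: [(0, 'b'), (0, 'c'), (1, 'c'), (2, 'c'), (3, 'c'), (2, 'b'), (1, '')]


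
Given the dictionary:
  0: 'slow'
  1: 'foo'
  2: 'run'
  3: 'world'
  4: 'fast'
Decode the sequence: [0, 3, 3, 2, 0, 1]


Look up each index in the dictionary:
  0 -> 'slow'
  3 -> 'world'
  3 -> 'world'
  2 -> 'run'
  0 -> 'slow'
  1 -> 'foo'

Decoded: "slow world world run slow foo"


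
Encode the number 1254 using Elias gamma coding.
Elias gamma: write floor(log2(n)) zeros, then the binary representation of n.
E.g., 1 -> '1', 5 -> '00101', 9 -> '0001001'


num_bits = floor(log2(1254)) + 1 = 11
leading_zeros = num_bits - 1 = 10
binary(1254) = 10011100110

Elias gamma(1254) = '0000000000' + '10011100110' = 000000000010011100110 (21 bits)


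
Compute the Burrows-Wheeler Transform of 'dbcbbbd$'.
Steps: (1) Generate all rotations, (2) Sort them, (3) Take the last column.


Rotations (sorted):
  0: $dbcbbbd -> last char: d
  1: bbbd$dbc -> last char: c
  2: bbd$dbcb -> last char: b
  3: bcbbbd$d -> last char: d
  4: bd$dbcbb -> last char: b
  5: cbbbd$db -> last char: b
  6: d$dbcbbb -> last char: b
  7: dbcbbbd$ -> last char: $


BWT = dcbdbbb$


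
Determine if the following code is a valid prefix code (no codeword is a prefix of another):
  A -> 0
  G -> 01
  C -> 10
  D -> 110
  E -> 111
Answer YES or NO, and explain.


Checking each pair (does one codeword prefix another?):
  A='0' vs G='01': prefix -- VIOLATION

NO -- this is NOT a valid prefix code. A (0) is a prefix of G (01).


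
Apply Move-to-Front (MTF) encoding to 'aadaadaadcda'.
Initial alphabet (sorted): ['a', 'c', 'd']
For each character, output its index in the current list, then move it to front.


MTF encoding:
'a': index 0 in ['a', 'c', 'd'] -> ['a', 'c', 'd']
'a': index 0 in ['a', 'c', 'd'] -> ['a', 'c', 'd']
'd': index 2 in ['a', 'c', 'd'] -> ['d', 'a', 'c']
'a': index 1 in ['d', 'a', 'c'] -> ['a', 'd', 'c']
'a': index 0 in ['a', 'd', 'c'] -> ['a', 'd', 'c']
'd': index 1 in ['a', 'd', 'c'] -> ['d', 'a', 'c']
'a': index 1 in ['d', 'a', 'c'] -> ['a', 'd', 'c']
'a': index 0 in ['a', 'd', 'c'] -> ['a', 'd', 'c']
'd': index 1 in ['a', 'd', 'c'] -> ['d', 'a', 'c']
'c': index 2 in ['d', 'a', 'c'] -> ['c', 'd', 'a']
'd': index 1 in ['c', 'd', 'a'] -> ['d', 'c', 'a']
'a': index 2 in ['d', 'c', 'a'] -> ['a', 'd', 'c']


Output: [0, 0, 2, 1, 0, 1, 1, 0, 1, 2, 1, 2]


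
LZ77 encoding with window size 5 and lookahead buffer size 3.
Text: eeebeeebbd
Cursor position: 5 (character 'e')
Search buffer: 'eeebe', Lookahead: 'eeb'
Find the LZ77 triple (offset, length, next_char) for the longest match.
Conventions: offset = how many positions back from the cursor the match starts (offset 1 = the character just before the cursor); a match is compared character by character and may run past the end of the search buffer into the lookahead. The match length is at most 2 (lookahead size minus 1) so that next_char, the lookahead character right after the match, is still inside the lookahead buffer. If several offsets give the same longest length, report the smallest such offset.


Try each offset into the search buffer:
  offset=1 (pos 4, char 'e'): match length 2
  offset=2 (pos 3, char 'b'): match length 0
  offset=3 (pos 2, char 'e'): match length 1
  offset=4 (pos 1, char 'e'): match length 2
  offset=5 (pos 0, char 'e'): match length 2
Longest match has length 2, found at offsets 1, 4, 5; take the smallest, offset 1.
next_char = character at position 5 + 2 = 7 -> 'b'

Best match: offset=1, length=2 (matching 'ee' starting at position 4)
LZ77 triple: (1, 2, 'b')


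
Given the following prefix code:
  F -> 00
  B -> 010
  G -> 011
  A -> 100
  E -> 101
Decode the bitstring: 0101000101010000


Decoding step by step:
Bits 010 -> B
Bits 100 -> A
Bits 010 -> B
Bits 101 -> E
Bits 00 -> F
Bits 00 -> F


Decoded message: BABEFF


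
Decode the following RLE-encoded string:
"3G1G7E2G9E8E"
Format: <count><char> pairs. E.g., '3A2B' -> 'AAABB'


Expanding each <count><char> pair:
  3G -> 'GGG'
  1G -> 'G'
  7E -> 'EEEEEEE'
  2G -> 'GG'
  9E -> 'EEEEEEEEE'
  8E -> 'EEEEEEEE'

Decoded = GGGGEEEEEEEGGEEEEEEEEEEEEEEEEE


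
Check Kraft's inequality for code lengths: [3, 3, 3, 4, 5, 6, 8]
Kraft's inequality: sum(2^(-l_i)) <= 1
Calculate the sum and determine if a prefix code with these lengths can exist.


Sum = 2^(-3) + 2^(-3) + 2^(-3) + 2^(-4) + 2^(-5) + 2^(-6) + 2^(-8)
    = 0.125 + 0.125 + 0.125 + 0.0625 + 0.03125 + 0.015625 + 0.00390625
    = 125/256 = 0.48828125
Since 0.48828125 <= 1, Kraft's inequality IS satisfied.
A prefix code with these lengths CAN exist.

Kraft sum = 0.48828125. Satisfied.


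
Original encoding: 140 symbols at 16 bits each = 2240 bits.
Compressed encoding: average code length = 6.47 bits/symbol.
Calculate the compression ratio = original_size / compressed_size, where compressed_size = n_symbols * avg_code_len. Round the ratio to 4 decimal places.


original_size = n_symbols * orig_bits = 140 * 16 = 2240 bits
compressed_size = n_symbols * avg_code_len = 140 * 6.47 = 905.8 bits
ratio = original_size / compressed_size = 2240 / 905.8 = 2.473

Compression ratio = 2.473


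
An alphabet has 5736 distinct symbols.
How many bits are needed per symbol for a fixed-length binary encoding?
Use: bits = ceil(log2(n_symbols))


log2(5736) = 12.4858
Bracket: 2^12 = 4096 < 5736 <= 2^13 = 8192
So ceil(log2(5736)) = 13

bits = ceil(log2(5736)) = ceil(12.4858) = 13 bits


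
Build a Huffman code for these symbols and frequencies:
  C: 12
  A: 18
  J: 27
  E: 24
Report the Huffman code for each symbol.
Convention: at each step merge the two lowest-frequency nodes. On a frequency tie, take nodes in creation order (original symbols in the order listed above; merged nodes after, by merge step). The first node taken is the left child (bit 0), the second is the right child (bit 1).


Huffman tree construction:
Step 1: Merge C(12) + A(18) = 30
Step 2: Merge E(24) + J(27) = 51
Step 3: Merge (C+A)(30) + (E+J)(51) = 81
Read each symbol's code off the tree from the root (left child = 0, right child = 1).

Codes:
  C: 00 (length 2)
  A: 01 (length 2)
  J: 11 (length 2)
  E: 10 (length 2)
Average code length: 162/81 = 2.0000 bits/symbol


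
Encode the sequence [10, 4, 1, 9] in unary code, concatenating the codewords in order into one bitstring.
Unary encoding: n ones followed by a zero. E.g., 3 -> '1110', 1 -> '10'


Encode each number as n ones followed by a terminating 0:
  10 -> 11111111110 (11 bits)
  4 -> 11110 (5 bits)
  1 -> 10 (2 bits)
  9 -> 1111111110 (10 bits)
Total length = 11 + 5 + 2 + 10 = 28 bits.

Unary([10, 4, 1, 9]) = 1111111111011110101111111110 (28 bits)


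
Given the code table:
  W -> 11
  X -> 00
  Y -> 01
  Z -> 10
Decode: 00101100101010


Decoding:
00 -> X
10 -> Z
11 -> W
00 -> X
10 -> Z
10 -> Z
10 -> Z


Result: XZWXZZZ


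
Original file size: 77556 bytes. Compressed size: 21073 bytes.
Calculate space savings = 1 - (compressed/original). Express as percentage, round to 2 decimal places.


ratio = compressed/original = 21073/77556 = 0.271713
savings = 1 - ratio = 1 - 0.271713 = 0.728287
as a percentage: 0.728287 * 100 = 72.83%

Space savings = 1 - 21073/77556 = 72.83%


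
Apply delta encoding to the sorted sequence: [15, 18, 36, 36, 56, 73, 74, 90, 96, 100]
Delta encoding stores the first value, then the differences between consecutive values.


First value: 15
Deltas:
  18 - 15 = 3
  36 - 18 = 18
  36 - 36 = 0
  56 - 36 = 20
  73 - 56 = 17
  74 - 73 = 1
  90 - 74 = 16
  96 - 90 = 6
  100 - 96 = 4


Delta encoded: [15, 3, 18, 0, 20, 17, 1, 16, 6, 4]


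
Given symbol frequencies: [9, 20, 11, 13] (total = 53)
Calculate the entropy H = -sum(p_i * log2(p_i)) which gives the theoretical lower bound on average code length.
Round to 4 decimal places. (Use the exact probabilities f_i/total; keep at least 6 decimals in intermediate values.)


Per-symbol terms -p_i * log2(p_i) with p_i = f_i/53:
  p = 9/53 = 0.169811: log2(p) = -2.557995, -p*log2(p) = 0.434377
  p = 20/53 = 0.377358: log2(p) = -1.405992, -p*log2(p) = 0.530563
  p = 11/53 = 0.207547: log2(p) = -2.268489, -p*log2(p) = 0.470818
  p = 13/53 = 0.245283: log2(p) = -2.027481, -p*log2(p) = 0.497307
H = 0.434377 + 0.530563 + 0.470818 + 0.497307 = 1.933065

H = 1.9331 bits/symbol


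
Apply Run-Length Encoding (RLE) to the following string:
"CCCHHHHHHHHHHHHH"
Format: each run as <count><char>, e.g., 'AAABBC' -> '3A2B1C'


Scanning runs left to right:
  i=0: run of 'C' x 3 -> '3C'
  i=3: run of 'H' x 13 -> '13H'

RLE = 3C13H


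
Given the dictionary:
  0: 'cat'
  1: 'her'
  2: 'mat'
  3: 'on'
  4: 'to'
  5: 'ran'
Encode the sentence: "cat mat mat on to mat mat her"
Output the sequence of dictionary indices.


Look up each word in the dictionary:
  'cat' -> 0
  'mat' -> 2
  'mat' -> 2
  'on' -> 3
  'to' -> 4
  'mat' -> 2
  'mat' -> 2
  'her' -> 1

Encoded: [0, 2, 2, 3, 4, 2, 2, 1]


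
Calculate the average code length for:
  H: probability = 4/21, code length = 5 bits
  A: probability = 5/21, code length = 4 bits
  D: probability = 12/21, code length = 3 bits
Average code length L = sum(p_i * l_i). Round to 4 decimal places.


Weighted contributions p_i * l_i:
  H: (4/21) * 5 = 20/21
  A: (5/21) * 4 = 20/21
  D: (12/21) * 3 = 36/21
Sum = (20 + 20 + 36)/21 = 76/21

L = 76/21 = 3.6190 bits/symbol


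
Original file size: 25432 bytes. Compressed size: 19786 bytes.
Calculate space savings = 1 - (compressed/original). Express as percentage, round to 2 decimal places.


ratio = compressed/original = 19786/25432 = 0.777996
savings = 1 - ratio = 1 - 0.777996 = 0.222004
as a percentage: 0.222004 * 100 = 22.2%

Space savings = 1 - 19786/25432 = 22.2%


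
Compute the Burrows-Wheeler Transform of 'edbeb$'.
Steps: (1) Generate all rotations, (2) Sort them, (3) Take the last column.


Rotations (sorted):
  0: $edbeb -> last char: b
  1: b$edbe -> last char: e
  2: beb$ed -> last char: d
  3: dbeb$e -> last char: e
  4: eb$edb -> last char: b
  5: edbeb$ -> last char: $


BWT = bedeb$


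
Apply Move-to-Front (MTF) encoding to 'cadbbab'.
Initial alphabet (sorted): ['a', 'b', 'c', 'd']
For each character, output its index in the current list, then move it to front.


MTF encoding:
'c': index 2 in ['a', 'b', 'c', 'd'] -> ['c', 'a', 'b', 'd']
'a': index 1 in ['c', 'a', 'b', 'd'] -> ['a', 'c', 'b', 'd']
'd': index 3 in ['a', 'c', 'b', 'd'] -> ['d', 'a', 'c', 'b']
'b': index 3 in ['d', 'a', 'c', 'b'] -> ['b', 'd', 'a', 'c']
'b': index 0 in ['b', 'd', 'a', 'c'] -> ['b', 'd', 'a', 'c']
'a': index 2 in ['b', 'd', 'a', 'c'] -> ['a', 'b', 'd', 'c']
'b': index 1 in ['a', 'b', 'd', 'c'] -> ['b', 'a', 'd', 'c']


Output: [2, 1, 3, 3, 0, 2, 1]


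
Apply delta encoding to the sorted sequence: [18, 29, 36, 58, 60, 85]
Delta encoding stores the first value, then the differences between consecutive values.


First value: 18
Deltas:
  29 - 18 = 11
  36 - 29 = 7
  58 - 36 = 22
  60 - 58 = 2
  85 - 60 = 25


Delta encoded: [18, 11, 7, 22, 2, 25]


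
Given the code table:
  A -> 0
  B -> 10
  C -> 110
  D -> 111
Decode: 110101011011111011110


Decoding:
110 -> C
10 -> B
10 -> B
110 -> C
111 -> D
110 -> C
111 -> D
10 -> B


Result: CBBCDCDB


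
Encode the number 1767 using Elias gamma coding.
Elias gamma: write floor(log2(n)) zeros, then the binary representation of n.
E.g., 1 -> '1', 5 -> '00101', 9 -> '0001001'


num_bits = floor(log2(1767)) + 1 = 11
leading_zeros = num_bits - 1 = 10
binary(1767) = 11011100111

Elias gamma(1767) = '0000000000' + '11011100111' = 000000000011011100111 (21 bits)


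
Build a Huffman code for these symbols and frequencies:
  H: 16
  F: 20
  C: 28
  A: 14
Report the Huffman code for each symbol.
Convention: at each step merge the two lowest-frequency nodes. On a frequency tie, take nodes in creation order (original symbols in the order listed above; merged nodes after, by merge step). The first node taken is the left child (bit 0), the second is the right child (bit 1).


Huffman tree construction:
Step 1: Merge A(14) + H(16) = 30
Step 2: Merge F(20) + C(28) = 48
Step 3: Merge (A+H)(30) + (F+C)(48) = 78
Read each symbol's code off the tree from the root (left child = 0, right child = 1).

Codes:
  H: 01 (length 2)
  F: 10 (length 2)
  C: 11 (length 2)
  A: 00 (length 2)
Average code length: 156/78 = 2.0000 bits/symbol


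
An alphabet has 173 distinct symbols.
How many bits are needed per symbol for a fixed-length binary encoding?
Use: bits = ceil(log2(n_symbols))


log2(173) = 7.4346
Bracket: 2^7 = 128 < 173 <= 2^8 = 256
So ceil(log2(173)) = 8

bits = ceil(log2(173)) = ceil(7.4346) = 8 bits


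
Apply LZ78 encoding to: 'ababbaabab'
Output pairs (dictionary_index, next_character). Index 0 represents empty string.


LZ78 encoding steps:
Dictionary: {0: ''}
Step 1: w='' (idx 0), next='a' -> output (0, 'a'), add 'a' as idx 1
Step 2: w='' (idx 0), next='b' -> output (0, 'b'), add 'b' as idx 2
Step 3: w='a' (idx 1), next='b' -> output (1, 'b'), add 'ab' as idx 3
Step 4: w='b' (idx 2), next='a' -> output (2, 'a'), add 'ba' as idx 4
Step 5: w='ab' (idx 3), next='a' -> output (3, 'a'), add 'aba' as idx 5
Step 6: w='b' (idx 2), end of input -> output (2, '')


Encoded: [(0, 'a'), (0, 'b'), (1, 'b'), (2, 'a'), (3, 'a'), (2, '')]


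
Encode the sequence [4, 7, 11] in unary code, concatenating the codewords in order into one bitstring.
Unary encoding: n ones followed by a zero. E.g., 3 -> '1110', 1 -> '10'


Encode each number as n ones followed by a terminating 0:
  4 -> 11110 (5 bits)
  7 -> 11111110 (8 bits)
  11 -> 111111111110 (12 bits)
Total length = 5 + 8 + 12 = 25 bits.

Unary([4, 7, 11]) = 1111011111110111111111110 (25 bits)


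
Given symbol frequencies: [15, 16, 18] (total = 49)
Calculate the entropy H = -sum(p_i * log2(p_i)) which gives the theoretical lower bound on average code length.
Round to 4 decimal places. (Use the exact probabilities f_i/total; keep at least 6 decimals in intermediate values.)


Per-symbol terms -p_i * log2(p_i) with p_i = f_i/49:
  p = 15/49 = 0.306122: log2(p) = -1.707819, -p*log2(p) = 0.522802
  p = 16/49 = 0.326531: log2(p) = -1.614710, -p*log2(p) = 0.527252
  p = 18/49 = 0.367347: log2(p) = -1.444785, -p*log2(p) = 0.530737
H = 0.522802 + 0.527252 + 0.530737 = 1.580791

H = 1.5808 bits/symbol


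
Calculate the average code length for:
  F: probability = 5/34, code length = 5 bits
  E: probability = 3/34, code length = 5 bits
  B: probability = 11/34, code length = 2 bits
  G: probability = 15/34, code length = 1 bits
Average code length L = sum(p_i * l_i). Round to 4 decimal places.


Weighted contributions p_i * l_i:
  F: (5/34) * 5 = 25/34
  E: (3/34) * 5 = 15/34
  B: (11/34) * 2 = 22/34
  G: (15/34) * 1 = 15/34
Sum = (25 + 15 + 22 + 15)/34 = 77/34

L = 77/34 = 2.2647 bits/symbol


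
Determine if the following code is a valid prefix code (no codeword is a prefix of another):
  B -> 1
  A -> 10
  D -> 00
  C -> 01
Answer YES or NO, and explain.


Checking each pair (does one codeword prefix another?):
  B='1' vs A='10': prefix -- VIOLATION

NO -- this is NOT a valid prefix code. B (1) is a prefix of A (10).


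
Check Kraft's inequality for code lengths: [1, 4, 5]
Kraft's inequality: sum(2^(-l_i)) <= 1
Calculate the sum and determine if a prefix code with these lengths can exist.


Sum = 2^(-1) + 2^(-4) + 2^(-5)
    = 0.5 + 0.0625 + 0.03125
    = 19/32 = 0.59375
Since 0.59375 <= 1, Kraft's inequality IS satisfied.
A prefix code with these lengths CAN exist.

Kraft sum = 0.59375. Satisfied.


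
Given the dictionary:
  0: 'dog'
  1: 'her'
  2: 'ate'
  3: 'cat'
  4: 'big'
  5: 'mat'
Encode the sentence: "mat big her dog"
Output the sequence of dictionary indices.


Look up each word in the dictionary:
  'mat' -> 5
  'big' -> 4
  'her' -> 1
  'dog' -> 0

Encoded: [5, 4, 1, 0]


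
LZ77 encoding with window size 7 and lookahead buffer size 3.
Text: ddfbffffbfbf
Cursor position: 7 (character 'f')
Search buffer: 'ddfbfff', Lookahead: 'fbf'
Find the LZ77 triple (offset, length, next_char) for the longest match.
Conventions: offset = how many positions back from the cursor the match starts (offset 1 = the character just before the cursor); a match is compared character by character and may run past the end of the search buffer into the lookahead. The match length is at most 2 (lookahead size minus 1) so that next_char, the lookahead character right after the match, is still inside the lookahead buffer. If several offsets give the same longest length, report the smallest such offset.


Try each offset into the search buffer:
  offset=1 (pos 6, char 'f'): match length 1
  offset=2 (pos 5, char 'f'): match length 1
  offset=3 (pos 4, char 'f'): match length 1
  offset=4 (pos 3, char 'b'): match length 0
  offset=5 (pos 2, char 'f'): match length 2
  offset=6 (pos 1, char 'd'): match length 0
  offset=7 (pos 0, char 'd'): match length 0
Longest match has length 2 at offset 5.
next_char = character at position 7 + 2 = 9 -> 'f'

Best match: offset=5, length=2 (matching 'fb' starting at position 2)
LZ77 triple: (5, 2, 'f')


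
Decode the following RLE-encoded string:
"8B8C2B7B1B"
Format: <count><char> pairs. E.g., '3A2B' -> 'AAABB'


Expanding each <count><char> pair:
  8B -> 'BBBBBBBB'
  8C -> 'CCCCCCCC'
  2B -> 'BB'
  7B -> 'BBBBBBB'
  1B -> 'B'

Decoded = BBBBBBBBCCCCCCCCBBBBBBBBBB


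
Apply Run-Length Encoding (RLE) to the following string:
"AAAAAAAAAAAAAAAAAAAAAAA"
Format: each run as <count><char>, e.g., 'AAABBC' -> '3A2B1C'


Scanning runs left to right:
  i=0: run of 'A' x 23 -> '23A'

RLE = 23A


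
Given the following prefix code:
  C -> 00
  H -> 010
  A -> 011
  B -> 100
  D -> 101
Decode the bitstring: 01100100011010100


Decoding step by step:
Bits 011 -> A
Bits 00 -> C
Bits 100 -> B
Bits 011 -> A
Bits 010 -> H
Bits 100 -> B


Decoded message: ACBAHB


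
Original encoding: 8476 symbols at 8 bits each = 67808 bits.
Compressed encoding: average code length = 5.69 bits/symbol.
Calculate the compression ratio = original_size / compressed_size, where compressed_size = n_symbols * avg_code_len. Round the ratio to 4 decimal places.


original_size = n_symbols * orig_bits = 8476 * 8 = 67808 bits
compressed_size = n_symbols * avg_code_len = 8476 * 5.69 = 48228.44 bits
ratio = original_size / compressed_size = 67808 / 48228.44 = 1.406

Compression ratio = 1.406


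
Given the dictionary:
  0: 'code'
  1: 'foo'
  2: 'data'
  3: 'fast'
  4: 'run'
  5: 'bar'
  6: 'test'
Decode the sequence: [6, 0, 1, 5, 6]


Look up each index in the dictionary:
  6 -> 'test'
  0 -> 'code'
  1 -> 'foo'
  5 -> 'bar'
  6 -> 'test'

Decoded: "test code foo bar test"


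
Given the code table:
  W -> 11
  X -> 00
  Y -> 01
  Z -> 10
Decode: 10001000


Decoding:
10 -> Z
00 -> X
10 -> Z
00 -> X


Result: ZXZX


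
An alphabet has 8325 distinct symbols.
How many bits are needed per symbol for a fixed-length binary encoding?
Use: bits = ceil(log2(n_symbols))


log2(8325) = 13.0232
Bracket: 2^13 = 8192 < 8325 <= 2^14 = 16384
So ceil(log2(8325)) = 14

bits = ceil(log2(8325)) = ceil(13.0232) = 14 bits


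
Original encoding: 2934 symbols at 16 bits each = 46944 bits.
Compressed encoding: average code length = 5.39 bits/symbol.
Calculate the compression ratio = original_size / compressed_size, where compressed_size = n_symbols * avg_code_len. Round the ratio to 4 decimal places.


original_size = n_symbols * orig_bits = 2934 * 16 = 46944 bits
compressed_size = n_symbols * avg_code_len = 2934 * 5.39 = 15814.26 bits
ratio = original_size / compressed_size = 46944 / 15814.26 = 2.9685

Compression ratio = 2.9685


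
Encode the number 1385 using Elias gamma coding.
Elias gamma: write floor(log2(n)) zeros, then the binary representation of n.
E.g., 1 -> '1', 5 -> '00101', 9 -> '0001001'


num_bits = floor(log2(1385)) + 1 = 11
leading_zeros = num_bits - 1 = 10
binary(1385) = 10101101001

Elias gamma(1385) = '0000000000' + '10101101001' = 000000000010101101001 (21 bits)


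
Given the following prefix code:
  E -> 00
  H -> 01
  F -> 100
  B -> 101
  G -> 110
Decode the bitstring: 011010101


Decoding step by step:
Bits 01 -> H
Bits 101 -> B
Bits 01 -> H
Bits 01 -> H


Decoded message: HBHH


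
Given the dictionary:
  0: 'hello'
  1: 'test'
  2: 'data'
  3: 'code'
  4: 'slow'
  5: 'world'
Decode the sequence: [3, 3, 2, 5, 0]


Look up each index in the dictionary:
  3 -> 'code'
  3 -> 'code'
  2 -> 'data'
  5 -> 'world'
  0 -> 'hello'

Decoded: "code code data world hello"


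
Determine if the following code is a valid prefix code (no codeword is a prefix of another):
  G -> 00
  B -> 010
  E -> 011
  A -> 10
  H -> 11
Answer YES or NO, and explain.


Checking each pair (does one codeword prefix another?):
  G='00' vs B='010': no prefix
  G='00' vs E='011': no prefix
  G='00' vs A='10': no prefix
  G='00' vs H='11': no prefix
  B='010' vs G='00': no prefix
  B='010' vs E='011': no prefix
  B='010' vs A='10': no prefix
  B='010' vs H='11': no prefix
  E='011' vs G='00': no prefix
  E='011' vs B='010': no prefix
  E='011' vs A='10': no prefix
  E='011' vs H='11': no prefix
  A='10' vs G='00': no prefix
  A='10' vs B='010': no prefix
  A='10' vs E='011': no prefix
  A='10' vs H='11': no prefix
  H='11' vs G='00': no prefix
  H='11' vs B='010': no prefix
  H='11' vs E='011': no prefix
  H='11' vs A='10': no prefix
No violation found over all pairs.

YES -- this is a valid prefix code. No codeword is a prefix of any other codeword.


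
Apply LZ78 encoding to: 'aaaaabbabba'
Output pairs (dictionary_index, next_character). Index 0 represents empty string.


LZ78 encoding steps:
Dictionary: {0: ''}
Step 1: w='' (idx 0), next='a' -> output (0, 'a'), add 'a' as idx 1
Step 2: w='a' (idx 1), next='a' -> output (1, 'a'), add 'aa' as idx 2
Step 3: w='aa' (idx 2), next='b' -> output (2, 'b'), add 'aab' as idx 3
Step 4: w='' (idx 0), next='b' -> output (0, 'b'), add 'b' as idx 4
Step 5: w='a' (idx 1), next='b' -> output (1, 'b'), add 'ab' as idx 5
Step 6: w='b' (idx 4), next='a' -> output (4, 'a'), add 'ba' as idx 6


Encoded: [(0, 'a'), (1, 'a'), (2, 'b'), (0, 'b'), (1, 'b'), (4, 'a')]


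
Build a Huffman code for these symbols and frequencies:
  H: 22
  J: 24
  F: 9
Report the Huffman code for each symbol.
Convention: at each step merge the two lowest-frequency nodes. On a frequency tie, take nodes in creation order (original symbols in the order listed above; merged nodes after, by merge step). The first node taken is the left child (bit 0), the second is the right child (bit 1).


Huffman tree construction:
Step 1: Merge F(9) + H(22) = 31
Step 2: Merge J(24) + (F+H)(31) = 55
Read each symbol's code off the tree from the root (left child = 0, right child = 1).

Codes:
  H: 11 (length 2)
  J: 0 (length 1)
  F: 10 (length 2)
Average code length: 86/55 = 1.5636 bits/symbol


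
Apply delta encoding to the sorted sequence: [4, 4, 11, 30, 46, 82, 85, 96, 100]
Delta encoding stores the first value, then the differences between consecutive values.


First value: 4
Deltas:
  4 - 4 = 0
  11 - 4 = 7
  30 - 11 = 19
  46 - 30 = 16
  82 - 46 = 36
  85 - 82 = 3
  96 - 85 = 11
  100 - 96 = 4


Delta encoded: [4, 0, 7, 19, 16, 36, 3, 11, 4]


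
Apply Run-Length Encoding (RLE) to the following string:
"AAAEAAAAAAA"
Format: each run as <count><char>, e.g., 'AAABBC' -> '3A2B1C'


Scanning runs left to right:
  i=0: run of 'A' x 3 -> '3A'
  i=3: run of 'E' x 1 -> '1E'
  i=4: run of 'A' x 7 -> '7A'

RLE = 3A1E7A


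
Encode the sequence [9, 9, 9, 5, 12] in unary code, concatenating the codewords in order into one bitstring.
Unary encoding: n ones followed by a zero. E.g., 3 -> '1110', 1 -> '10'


Encode each number as n ones followed by a terminating 0:
  9 -> 1111111110 (10 bits)
  9 -> 1111111110 (10 bits)
  9 -> 1111111110 (10 bits)
  5 -> 111110 (6 bits)
  12 -> 1111111111110 (13 bits)
Total length = 10 + 10 + 10 + 6 + 13 = 49 bits.

Unary([9, 9, 9, 5, 12]) = 1111111110111111111011111111101111101111111111110 (49 bits)
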